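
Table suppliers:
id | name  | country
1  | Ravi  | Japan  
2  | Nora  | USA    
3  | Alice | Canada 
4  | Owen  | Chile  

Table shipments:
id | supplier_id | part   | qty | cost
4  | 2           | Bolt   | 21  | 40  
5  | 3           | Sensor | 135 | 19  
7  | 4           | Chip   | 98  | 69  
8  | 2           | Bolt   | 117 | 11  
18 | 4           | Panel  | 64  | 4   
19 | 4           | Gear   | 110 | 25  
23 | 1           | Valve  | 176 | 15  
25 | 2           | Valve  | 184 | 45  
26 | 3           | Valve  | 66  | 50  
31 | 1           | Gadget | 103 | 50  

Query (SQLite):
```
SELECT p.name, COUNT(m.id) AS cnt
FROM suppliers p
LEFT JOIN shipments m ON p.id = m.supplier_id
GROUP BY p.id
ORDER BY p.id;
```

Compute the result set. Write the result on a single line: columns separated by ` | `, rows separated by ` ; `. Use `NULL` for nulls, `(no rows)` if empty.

Ravi | 2 ; Nora | 3 ; Alice | 2 ; Owen | 3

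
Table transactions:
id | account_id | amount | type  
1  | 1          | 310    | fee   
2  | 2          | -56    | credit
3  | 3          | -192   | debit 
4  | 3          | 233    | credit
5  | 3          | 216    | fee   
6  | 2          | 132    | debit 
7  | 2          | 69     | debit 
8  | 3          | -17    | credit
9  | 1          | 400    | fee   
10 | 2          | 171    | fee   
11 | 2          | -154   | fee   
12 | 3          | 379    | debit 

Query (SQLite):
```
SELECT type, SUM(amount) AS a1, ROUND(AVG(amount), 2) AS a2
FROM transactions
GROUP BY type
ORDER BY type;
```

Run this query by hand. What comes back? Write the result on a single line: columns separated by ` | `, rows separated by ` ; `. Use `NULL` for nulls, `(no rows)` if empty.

Group transactions by type.
Per group compute: SUM(amount), ROUND(AVG(amount), 2).
  credit: ids {2, 4, 8} → SUM(amount)=160, ROUND(AVG(amount), 2)=53.33
  debit: ids {3, 6, 7, 12} → SUM(amount)=388, ROUND(AVG(amount), 2)=97
  fee: ids {1, 5, 9, 10, 11} → SUM(amount)=943, ROUND(AVG(amount), 2)=188.6

credit | 160 | 53.33 ; debit | 388 | 97 ; fee | 943 | 188.6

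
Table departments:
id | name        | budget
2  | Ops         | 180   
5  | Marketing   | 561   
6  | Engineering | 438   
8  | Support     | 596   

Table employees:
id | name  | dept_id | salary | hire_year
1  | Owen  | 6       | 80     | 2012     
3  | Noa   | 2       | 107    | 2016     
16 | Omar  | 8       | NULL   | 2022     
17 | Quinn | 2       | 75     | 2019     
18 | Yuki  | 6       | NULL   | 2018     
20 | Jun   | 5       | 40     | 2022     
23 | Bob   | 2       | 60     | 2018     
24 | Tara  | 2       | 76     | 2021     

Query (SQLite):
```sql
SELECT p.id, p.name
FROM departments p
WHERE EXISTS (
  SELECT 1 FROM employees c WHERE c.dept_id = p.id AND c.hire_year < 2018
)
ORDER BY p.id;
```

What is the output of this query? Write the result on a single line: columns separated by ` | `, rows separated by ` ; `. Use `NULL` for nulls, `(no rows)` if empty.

For each departments row, check whether any employees with matching dept_id has hire_year < 2018.
Keep rows where that is true.

2 | Ops ; 6 | Engineering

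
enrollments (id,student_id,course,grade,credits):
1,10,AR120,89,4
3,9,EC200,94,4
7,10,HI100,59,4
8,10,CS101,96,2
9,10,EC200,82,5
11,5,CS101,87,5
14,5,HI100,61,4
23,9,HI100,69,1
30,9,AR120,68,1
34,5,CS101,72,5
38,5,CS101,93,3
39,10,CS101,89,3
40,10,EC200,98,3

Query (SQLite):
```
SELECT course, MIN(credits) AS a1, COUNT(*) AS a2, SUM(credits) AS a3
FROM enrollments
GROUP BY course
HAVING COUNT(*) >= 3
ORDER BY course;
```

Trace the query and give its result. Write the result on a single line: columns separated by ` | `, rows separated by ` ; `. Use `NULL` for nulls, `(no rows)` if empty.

CS101 | 2 | 5 | 18 ; EC200 | 3 | 3 | 12 ; HI100 | 1 | 3 | 9

Group enrollments by course.
Per group compute: MIN(credits), COUNT(*), SUM(credits).
HAVING: drop groups with fewer than 3 rows.
  AR120: ids {1, 30} → MIN(credits)=1, COUNT(*)=2, SUM(credits)=5
  CS101: ids {8, 11, 34, 38, 39} → MIN(credits)=2, COUNT(*)=5, SUM(credits)=18
  EC200: ids {3, 9, 40} → MIN(credits)=3, COUNT(*)=3, SUM(credits)=12
  HI100: ids {7, 14, 23} → MIN(credits)=1, COUNT(*)=3, SUM(credits)=9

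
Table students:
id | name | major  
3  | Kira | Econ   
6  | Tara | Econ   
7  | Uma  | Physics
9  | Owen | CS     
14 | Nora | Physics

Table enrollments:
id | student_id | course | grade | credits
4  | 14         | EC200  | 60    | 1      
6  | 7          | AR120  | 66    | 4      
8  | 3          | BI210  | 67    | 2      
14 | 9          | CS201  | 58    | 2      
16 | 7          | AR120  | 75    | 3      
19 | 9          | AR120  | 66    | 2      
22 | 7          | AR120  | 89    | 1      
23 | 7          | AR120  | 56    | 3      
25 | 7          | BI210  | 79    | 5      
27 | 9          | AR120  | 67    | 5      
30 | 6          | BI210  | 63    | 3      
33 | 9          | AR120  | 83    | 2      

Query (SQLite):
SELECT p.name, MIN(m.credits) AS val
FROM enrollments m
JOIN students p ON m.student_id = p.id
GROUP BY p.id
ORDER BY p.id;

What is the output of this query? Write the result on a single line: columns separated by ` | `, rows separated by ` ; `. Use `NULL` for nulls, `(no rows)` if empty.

Join each enrollments row to its students via student_id.
Group joined rows by students.id; compute MIN(m.credits) per group.
  3: ids {8} → MIN(m.credits)=2
  6: ids {30} → MIN(m.credits)=3
  7: ids {6, 16, 22, 23, 25} → MIN(m.credits)=1
  9: ids {14, 19, 27, 33} → MIN(m.credits)=2
  14: ids {4} → MIN(m.credits)=1

Kira | 2 ; Tara | 3 ; Uma | 1 ; Owen | 2 ; Nora | 1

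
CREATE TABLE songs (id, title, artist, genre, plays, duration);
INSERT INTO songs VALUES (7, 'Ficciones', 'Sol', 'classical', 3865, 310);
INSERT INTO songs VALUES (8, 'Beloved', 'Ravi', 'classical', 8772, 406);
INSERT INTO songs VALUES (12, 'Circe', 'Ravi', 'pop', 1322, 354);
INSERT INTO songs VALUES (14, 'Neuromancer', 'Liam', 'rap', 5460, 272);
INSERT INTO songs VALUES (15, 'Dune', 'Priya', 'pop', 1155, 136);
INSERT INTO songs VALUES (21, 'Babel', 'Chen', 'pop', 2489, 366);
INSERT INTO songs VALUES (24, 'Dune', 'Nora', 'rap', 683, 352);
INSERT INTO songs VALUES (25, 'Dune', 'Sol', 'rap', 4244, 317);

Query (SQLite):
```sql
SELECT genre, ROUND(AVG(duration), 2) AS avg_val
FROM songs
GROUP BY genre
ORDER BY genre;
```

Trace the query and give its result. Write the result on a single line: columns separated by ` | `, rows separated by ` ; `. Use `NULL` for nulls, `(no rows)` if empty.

classical | 358 ; pop | 285.33 ; rap | 313.67

Partition songs by genre; compute ROUND(AVG(duration), 2) within each group.
  classical: ids {7, 8} → ROUND(AVG(duration), 2)=358
  pop: ids {12, 15, 21} → ROUND(AVG(duration), 2)=285.33
  rap: ids {14, 24, 25} → ROUND(AVG(duration), 2)=313.67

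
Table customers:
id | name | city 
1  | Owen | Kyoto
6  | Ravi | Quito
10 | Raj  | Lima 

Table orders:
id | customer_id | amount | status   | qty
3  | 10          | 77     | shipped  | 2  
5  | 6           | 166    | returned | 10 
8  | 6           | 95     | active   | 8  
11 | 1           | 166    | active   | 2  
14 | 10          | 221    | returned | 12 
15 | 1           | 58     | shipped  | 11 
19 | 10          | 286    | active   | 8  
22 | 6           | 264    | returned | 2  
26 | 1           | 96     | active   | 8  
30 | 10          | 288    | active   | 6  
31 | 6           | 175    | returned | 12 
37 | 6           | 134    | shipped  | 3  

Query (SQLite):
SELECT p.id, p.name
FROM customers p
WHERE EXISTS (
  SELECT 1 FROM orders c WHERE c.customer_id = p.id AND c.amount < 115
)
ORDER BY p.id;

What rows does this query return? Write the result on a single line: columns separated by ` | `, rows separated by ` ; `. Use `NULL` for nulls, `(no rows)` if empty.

1 | Owen ; 6 | Ravi ; 10 | Raj

For each customers row, check whether any orders with matching customer_id has amount < 115.
Keep rows where that is true.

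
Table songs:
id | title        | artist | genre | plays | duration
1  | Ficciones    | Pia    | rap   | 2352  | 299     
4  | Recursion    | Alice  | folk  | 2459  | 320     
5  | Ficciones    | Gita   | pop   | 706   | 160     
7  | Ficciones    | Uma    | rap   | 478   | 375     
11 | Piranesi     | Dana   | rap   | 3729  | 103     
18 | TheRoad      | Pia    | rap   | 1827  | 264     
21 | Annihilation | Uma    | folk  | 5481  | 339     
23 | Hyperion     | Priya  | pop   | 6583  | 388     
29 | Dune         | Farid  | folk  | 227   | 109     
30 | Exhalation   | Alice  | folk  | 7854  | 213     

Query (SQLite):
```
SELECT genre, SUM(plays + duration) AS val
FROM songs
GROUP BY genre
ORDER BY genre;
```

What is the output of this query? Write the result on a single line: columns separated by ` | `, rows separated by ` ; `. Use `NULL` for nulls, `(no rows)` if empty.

folk | 17002 ; pop | 7837 ; rap | 9427

For each row compute plays + duration.
Group by genre; take SUM of the expression per group.
  folk: ids {4, 21, 29, 30} → SUM(plays + duration)=17002
  pop: ids {5, 23} → SUM(plays + duration)=7837
  rap: ids {1, 7, 11, 18} → SUM(plays + duration)=9427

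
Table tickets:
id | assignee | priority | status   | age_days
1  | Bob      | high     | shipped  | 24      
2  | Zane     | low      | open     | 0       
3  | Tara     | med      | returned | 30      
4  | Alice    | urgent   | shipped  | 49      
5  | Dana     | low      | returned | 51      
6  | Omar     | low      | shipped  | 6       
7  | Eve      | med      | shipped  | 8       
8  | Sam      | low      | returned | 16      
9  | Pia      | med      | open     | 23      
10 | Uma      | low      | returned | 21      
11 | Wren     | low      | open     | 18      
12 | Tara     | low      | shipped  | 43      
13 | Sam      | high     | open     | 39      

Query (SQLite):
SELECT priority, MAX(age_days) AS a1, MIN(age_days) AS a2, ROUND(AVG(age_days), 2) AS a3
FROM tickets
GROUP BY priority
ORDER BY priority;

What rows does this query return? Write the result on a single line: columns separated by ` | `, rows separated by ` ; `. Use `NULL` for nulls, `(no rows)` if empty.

Group tickets by priority.
Per group compute: MAX(age_days), MIN(age_days), ROUND(AVG(age_days), 2).
  high: ids {1, 13} → MAX(age_days)=39, MIN(age_days)=24, ROUND(AVG(age_days), 2)=31.5
  low: ids {2, 5, 6, 8, 10, 11, 12} → MAX(age_days)=51, MIN(age_days)=0, ROUND(AVG(age_days), 2)=22.14
  med: ids {3, 7, 9} → MAX(age_days)=30, MIN(age_days)=8, ROUND(AVG(age_days), 2)=20.33
  urgent: ids {4} → MAX(age_days)=49, MIN(age_days)=49, ROUND(AVG(age_days), 2)=49

high | 39 | 24 | 31.5 ; low | 51 | 0 | 22.14 ; med | 30 | 8 | 20.33 ; urgent | 49 | 49 | 49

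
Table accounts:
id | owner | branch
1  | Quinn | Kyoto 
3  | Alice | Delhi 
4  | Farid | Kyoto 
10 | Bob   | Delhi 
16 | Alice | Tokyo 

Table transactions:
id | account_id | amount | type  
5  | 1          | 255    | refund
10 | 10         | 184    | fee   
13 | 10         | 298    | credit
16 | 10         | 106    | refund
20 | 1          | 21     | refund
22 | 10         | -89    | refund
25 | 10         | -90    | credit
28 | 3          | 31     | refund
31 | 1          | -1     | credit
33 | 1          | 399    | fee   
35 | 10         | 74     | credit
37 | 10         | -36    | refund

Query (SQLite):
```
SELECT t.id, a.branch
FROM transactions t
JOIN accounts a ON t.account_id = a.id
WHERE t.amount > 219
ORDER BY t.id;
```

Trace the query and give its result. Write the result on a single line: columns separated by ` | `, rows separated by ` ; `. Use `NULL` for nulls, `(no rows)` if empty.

Each transactions row matches the accounts row where account_id = accounts.id.
Then keep rows with t.amount > 219.

5 | Kyoto ; 13 | Delhi ; 33 | Kyoto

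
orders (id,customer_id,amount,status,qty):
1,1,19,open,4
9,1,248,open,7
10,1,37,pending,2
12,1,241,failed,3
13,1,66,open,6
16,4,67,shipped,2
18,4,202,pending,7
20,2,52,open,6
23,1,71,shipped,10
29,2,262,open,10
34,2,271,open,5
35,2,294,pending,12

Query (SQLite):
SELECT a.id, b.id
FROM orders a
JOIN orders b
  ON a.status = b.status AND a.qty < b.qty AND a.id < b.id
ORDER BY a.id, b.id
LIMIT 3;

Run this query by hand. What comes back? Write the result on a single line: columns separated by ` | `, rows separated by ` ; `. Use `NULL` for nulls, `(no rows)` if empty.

Pairs (a,b) with same status, a.qty < b.qty, a.id < b.id.
status groups: failed:{12} open:{1,9,13,20,29,34} pending:{10,18,35} shipped:{16,23}
Ordered by (a.id, b.id); first 3.

1 | 9 ; 1 | 13 ; 1 | 20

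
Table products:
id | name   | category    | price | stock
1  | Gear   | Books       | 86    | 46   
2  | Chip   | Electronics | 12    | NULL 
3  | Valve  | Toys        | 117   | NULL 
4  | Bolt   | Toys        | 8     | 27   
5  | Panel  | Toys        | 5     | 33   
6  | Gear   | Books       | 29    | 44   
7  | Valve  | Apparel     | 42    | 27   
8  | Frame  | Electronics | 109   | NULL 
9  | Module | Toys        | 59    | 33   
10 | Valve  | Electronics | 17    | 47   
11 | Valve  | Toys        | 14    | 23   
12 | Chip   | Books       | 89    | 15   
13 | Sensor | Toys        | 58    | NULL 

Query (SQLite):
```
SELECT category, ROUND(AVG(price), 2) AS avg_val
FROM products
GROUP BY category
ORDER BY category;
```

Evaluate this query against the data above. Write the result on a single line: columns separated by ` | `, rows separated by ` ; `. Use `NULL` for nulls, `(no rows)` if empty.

Apparel | 42 ; Books | 68 ; Electronics | 46 ; Toys | 43.5

Partition products by category; compute ROUND(AVG(price), 2) within each group.
  Apparel: ids {7} → ROUND(AVG(price), 2)=42
  Books: ids {1, 6, 12} → ROUND(AVG(price), 2)=68
  Electronics: ids {2, 8, 10} → ROUND(AVG(price), 2)=46
  Toys: ids {3, 4, 5, 9, 11, 13} → ROUND(AVG(price), 2)=43.5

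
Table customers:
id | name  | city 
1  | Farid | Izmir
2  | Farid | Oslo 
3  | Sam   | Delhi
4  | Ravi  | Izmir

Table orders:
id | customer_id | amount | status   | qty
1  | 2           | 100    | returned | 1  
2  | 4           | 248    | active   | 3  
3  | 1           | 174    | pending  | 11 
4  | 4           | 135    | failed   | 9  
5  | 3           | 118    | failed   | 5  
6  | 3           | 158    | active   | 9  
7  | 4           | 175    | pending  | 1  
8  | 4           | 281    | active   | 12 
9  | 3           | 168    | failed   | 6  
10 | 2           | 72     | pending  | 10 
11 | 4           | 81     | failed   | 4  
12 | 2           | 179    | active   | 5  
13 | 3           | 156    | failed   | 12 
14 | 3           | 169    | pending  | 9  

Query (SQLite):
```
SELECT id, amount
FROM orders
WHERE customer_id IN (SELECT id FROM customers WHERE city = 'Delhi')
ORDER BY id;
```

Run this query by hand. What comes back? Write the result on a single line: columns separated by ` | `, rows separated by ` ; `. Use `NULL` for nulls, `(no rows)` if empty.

5 | 118 ; 6 | 158 ; 9 | 168 ; 13 | 156 ; 14 | 169

Inner query: customers.id where city = 'Delhi'.
Outer: keep orders rows whose customer_id is in that set.
Inner query → {3}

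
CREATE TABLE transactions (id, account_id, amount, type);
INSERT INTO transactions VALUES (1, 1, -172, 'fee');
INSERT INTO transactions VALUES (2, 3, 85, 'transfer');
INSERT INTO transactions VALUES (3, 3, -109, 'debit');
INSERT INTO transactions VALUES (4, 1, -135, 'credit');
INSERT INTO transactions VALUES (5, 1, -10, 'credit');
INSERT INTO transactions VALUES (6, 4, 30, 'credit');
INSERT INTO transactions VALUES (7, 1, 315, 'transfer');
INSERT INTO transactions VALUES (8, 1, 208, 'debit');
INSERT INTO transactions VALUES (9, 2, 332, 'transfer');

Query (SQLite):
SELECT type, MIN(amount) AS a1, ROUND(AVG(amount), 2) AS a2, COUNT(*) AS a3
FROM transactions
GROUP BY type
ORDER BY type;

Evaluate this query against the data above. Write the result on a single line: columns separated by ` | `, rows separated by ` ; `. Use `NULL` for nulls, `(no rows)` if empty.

Group transactions by type.
Per group compute: MIN(amount), ROUND(AVG(amount), 2), COUNT(*).
  credit: ids {4, 5, 6} → MIN(amount)=-135, ROUND(AVG(amount), 2)=-38.33, COUNT(*)=3
  debit: ids {3, 8} → MIN(amount)=-109, ROUND(AVG(amount), 2)=49.5, COUNT(*)=2
  fee: ids {1} → MIN(amount)=-172, ROUND(AVG(amount), 2)=-172, COUNT(*)=1
  transfer: ids {2, 7, 9} → MIN(amount)=85, ROUND(AVG(amount), 2)=244, COUNT(*)=3

credit | -135 | -38.33 | 3 ; debit | -109 | 49.5 | 2 ; fee | -172 | -172 | 1 ; transfer | 85 | 244 | 3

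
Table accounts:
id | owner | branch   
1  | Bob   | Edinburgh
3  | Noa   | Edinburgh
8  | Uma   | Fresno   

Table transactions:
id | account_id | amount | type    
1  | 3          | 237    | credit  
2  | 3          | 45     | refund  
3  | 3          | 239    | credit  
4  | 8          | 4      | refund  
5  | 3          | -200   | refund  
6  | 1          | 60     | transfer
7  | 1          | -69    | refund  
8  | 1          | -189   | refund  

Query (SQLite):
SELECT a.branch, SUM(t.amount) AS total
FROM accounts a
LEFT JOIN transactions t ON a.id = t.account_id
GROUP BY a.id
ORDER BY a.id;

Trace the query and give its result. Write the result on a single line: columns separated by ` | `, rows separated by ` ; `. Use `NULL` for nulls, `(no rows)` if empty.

Edinburgh | -198 ; Edinburgh | 321 ; Fresno | 4

LEFT JOIN keeps every accounts row; unmatched ones get NULL for transactions columns.
Group by accounts.id and compute SUM(t.amount). SUM over an all-NULL group is NULL.
  1: ids {6, 7, 8} → SUM(t.amount)=-198
  3: ids {1, 2, 3, 5} → SUM(t.amount)=321
  8: ids {4} → SUM(t.amount)=4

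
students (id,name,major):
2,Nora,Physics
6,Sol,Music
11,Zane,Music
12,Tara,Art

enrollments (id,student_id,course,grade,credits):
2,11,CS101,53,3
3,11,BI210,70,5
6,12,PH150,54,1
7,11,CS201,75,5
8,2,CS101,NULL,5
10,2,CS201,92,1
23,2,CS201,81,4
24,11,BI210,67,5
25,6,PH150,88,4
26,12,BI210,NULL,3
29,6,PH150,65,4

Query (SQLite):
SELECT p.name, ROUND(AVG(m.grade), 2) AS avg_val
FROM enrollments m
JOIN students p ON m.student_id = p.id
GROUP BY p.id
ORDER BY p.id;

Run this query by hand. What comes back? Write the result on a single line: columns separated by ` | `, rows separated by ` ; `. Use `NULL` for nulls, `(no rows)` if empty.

Nora | 86.5 ; Sol | 76.5 ; Zane | 66.25 ; Tara | 54

Join each enrollments row to its students via student_id.
Group joined rows by students.id; compute ROUND(AVG(m.grade), 2) per group.
  2: ids {8, 10, 23} → ROUND(AVG(m.grade), 2)=86.5
  6: ids {25, 29} → ROUND(AVG(m.grade), 2)=76.5
  11: ids {2, 3, 7, 24} → ROUND(AVG(m.grade), 2)=66.25
  12: ids {6, 26} → ROUND(AVG(m.grade), 2)=54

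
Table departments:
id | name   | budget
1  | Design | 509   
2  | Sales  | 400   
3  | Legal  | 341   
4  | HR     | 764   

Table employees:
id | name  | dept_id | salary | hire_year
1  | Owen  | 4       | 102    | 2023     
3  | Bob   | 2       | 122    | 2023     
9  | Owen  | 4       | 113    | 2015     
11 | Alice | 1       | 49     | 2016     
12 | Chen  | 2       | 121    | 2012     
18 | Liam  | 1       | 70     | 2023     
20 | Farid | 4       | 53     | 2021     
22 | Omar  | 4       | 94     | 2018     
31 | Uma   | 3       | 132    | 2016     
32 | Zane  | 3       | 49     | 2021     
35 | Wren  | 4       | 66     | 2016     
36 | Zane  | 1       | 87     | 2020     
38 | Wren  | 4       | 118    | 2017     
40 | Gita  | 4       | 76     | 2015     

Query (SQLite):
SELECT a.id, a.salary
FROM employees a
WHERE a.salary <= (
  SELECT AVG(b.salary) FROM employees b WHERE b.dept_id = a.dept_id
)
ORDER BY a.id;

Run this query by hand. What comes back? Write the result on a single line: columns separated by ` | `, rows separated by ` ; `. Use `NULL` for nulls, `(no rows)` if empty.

For each employees row a, compute AVG(salary) over rows sharing a.dept_id.
Keep row a if a.salary <= that per-group AVG.
  dept_id=1: AVG(salary) = 68.666667
  dept_id=2: AVG(salary) = 121.5
  dept_id=3: AVG(salary) = 90.5
  dept_id=4: AVG(salary) = 88.857143

11 | 49 ; 12 | 121 ; 20 | 53 ; 32 | 49 ; 35 | 66 ; 40 | 76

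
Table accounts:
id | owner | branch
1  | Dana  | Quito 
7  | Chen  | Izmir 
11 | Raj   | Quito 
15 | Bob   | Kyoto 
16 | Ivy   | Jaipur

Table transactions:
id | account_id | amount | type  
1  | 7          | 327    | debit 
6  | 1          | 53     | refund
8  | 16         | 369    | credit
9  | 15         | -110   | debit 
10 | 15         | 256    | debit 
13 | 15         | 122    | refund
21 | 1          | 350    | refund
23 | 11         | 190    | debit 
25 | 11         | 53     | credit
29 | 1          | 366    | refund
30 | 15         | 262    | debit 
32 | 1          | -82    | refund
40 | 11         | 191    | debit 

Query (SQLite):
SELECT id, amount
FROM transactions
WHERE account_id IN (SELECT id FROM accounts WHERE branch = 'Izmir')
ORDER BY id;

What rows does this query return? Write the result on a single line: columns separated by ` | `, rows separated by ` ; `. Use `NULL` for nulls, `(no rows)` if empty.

Inner query: accounts.id where branch = 'Izmir'.
Outer: keep transactions rows whose account_id is in that set.
Inner query → {7}

1 | 327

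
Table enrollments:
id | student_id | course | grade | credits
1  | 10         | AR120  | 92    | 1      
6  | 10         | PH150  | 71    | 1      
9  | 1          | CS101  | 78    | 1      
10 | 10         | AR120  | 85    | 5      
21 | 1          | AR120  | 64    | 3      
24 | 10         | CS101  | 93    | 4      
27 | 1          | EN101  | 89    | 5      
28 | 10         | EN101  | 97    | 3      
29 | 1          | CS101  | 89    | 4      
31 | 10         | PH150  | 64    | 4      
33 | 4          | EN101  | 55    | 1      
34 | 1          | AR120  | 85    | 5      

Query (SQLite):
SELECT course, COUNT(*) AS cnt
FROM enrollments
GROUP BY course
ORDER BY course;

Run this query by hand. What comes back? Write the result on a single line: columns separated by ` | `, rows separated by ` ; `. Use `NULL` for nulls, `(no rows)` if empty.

AR120 | 4 ; CS101 | 3 ; EN101 | 3 ; PH150 | 2

Partition enrollments by course; compute COUNT(*) within each group.
  AR120: ids {1, 10, 21, 34} → COUNT(*)=4
  CS101: ids {9, 24, 29} → COUNT(*)=3
  EN101: ids {27, 28, 33} → COUNT(*)=3
  PH150: ids {6, 31} → COUNT(*)=2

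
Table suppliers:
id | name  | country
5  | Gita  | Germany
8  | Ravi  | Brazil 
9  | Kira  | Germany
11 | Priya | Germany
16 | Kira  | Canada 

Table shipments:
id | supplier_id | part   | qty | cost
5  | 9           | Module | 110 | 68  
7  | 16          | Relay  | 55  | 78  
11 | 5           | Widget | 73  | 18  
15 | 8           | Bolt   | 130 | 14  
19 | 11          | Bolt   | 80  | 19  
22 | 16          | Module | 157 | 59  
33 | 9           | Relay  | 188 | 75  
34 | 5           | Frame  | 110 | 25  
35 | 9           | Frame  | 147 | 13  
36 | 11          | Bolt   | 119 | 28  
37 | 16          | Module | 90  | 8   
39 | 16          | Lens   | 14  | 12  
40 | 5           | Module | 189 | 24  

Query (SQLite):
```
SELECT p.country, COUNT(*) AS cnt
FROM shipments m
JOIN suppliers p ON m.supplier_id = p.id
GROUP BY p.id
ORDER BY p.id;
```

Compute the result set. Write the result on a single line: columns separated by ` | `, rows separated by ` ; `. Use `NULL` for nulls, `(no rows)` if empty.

Join each shipments row to its suppliers via supplier_id.
Group joined rows by suppliers.id; compute COUNT(*) per group.
  5: ids {11, 34, 40} → COUNT(*)=3
  8: ids {15} → COUNT(*)=1
  9: ids {5, 33, 35} → COUNT(*)=3
  11: ids {19, 36} → COUNT(*)=2
  16: ids {7, 22, 37, 39} → COUNT(*)=4

Germany | 3 ; Brazil | 1 ; Germany | 3 ; Germany | 2 ; Canada | 4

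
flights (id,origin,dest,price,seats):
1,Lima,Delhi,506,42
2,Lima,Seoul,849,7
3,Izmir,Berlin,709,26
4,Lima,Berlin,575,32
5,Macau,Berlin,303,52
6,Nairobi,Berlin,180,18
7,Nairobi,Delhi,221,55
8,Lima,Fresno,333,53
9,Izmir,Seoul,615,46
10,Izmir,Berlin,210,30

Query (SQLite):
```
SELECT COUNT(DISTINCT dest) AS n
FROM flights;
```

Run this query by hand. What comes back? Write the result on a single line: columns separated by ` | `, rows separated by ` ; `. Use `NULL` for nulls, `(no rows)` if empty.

4

Count distinct non-NULL dest values.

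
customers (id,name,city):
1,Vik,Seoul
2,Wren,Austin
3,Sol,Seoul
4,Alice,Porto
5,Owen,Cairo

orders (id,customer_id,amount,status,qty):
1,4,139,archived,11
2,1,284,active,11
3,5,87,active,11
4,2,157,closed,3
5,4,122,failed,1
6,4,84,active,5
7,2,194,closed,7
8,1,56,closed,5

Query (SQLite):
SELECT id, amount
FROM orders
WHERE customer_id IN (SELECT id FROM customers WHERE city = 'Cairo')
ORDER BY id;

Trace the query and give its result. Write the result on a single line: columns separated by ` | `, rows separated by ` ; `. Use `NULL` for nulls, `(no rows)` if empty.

Inner query: customers.id where city = 'Cairo'.
Outer: keep orders rows whose customer_id is in that set.
Inner query → {5}

3 | 87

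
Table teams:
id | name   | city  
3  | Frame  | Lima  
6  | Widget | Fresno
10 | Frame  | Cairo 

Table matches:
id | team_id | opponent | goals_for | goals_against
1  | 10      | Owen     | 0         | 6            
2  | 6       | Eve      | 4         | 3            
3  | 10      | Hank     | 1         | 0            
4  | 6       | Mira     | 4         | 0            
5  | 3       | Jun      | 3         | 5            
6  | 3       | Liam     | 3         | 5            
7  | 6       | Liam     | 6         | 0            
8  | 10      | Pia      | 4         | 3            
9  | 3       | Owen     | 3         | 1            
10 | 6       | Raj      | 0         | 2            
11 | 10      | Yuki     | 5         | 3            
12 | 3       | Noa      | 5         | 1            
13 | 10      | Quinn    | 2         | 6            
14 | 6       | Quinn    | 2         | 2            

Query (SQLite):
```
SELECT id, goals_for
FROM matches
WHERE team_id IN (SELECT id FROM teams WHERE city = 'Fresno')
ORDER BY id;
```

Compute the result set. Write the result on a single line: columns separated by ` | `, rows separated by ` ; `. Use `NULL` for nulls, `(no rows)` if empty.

2 | 4 ; 4 | 4 ; 7 | 6 ; 10 | 0 ; 14 | 2

Inner query: teams.id where city = 'Fresno'.
Outer: keep matches rows whose team_id is in that set.
Inner query → {6}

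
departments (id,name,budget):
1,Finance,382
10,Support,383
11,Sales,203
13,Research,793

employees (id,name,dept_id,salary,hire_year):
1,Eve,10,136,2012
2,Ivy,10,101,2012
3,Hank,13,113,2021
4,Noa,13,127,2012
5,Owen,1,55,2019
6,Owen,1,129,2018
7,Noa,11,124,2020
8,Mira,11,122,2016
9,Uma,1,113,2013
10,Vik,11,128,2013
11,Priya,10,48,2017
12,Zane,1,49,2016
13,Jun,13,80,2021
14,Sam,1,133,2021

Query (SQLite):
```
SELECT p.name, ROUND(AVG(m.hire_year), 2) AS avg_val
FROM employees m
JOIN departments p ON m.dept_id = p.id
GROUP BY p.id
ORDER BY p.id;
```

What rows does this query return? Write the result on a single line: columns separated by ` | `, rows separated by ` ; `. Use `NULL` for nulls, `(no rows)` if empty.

Finance | 2017.4 ; Support | 2013.67 ; Sales | 2016.33 ; Research | 2018

Join each employees row to its departments via dept_id.
Group joined rows by departments.id; compute ROUND(AVG(m.hire_year), 2) per group.
  1: ids {5, 6, 9, 12, 14} → ROUND(AVG(m.hire_year), 2)=2017.4
  10: ids {1, 2, 11} → ROUND(AVG(m.hire_year), 2)=2013.67
  11: ids {7, 8, 10} → ROUND(AVG(m.hire_year), 2)=2016.33
  13: ids {3, 4, 13} → ROUND(AVG(m.hire_year), 2)=2018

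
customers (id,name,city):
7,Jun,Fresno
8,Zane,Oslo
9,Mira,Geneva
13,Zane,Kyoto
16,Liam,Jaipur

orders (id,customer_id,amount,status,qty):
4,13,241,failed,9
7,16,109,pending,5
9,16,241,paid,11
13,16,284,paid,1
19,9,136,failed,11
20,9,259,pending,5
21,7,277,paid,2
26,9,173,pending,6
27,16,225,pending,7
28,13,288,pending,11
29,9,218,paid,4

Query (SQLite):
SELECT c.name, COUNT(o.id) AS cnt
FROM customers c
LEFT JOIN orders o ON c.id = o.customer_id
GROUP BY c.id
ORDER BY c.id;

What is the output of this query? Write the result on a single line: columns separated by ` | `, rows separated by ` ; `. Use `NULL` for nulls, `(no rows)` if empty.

Jun | 1 ; Zane | 0 ; Mira | 4 ; Zane | 2 ; Liam | 4

LEFT JOIN keeps every customers row; unmatched ones get NULL for orders columns.
Group by customers.id and compute COUNT(o.id). COUNT(col) of an all-NULL group is 0.
  7: ids {21} → COUNT(o.id)=1
  8: ids {—} → COUNT(o.id)=0
  9: ids {19, 20, 26, 29} → COUNT(o.id)=4
  13: ids {4, 28} → COUNT(o.id)=2
  16: ids {7, 9, 13, 27} → COUNT(o.id)=4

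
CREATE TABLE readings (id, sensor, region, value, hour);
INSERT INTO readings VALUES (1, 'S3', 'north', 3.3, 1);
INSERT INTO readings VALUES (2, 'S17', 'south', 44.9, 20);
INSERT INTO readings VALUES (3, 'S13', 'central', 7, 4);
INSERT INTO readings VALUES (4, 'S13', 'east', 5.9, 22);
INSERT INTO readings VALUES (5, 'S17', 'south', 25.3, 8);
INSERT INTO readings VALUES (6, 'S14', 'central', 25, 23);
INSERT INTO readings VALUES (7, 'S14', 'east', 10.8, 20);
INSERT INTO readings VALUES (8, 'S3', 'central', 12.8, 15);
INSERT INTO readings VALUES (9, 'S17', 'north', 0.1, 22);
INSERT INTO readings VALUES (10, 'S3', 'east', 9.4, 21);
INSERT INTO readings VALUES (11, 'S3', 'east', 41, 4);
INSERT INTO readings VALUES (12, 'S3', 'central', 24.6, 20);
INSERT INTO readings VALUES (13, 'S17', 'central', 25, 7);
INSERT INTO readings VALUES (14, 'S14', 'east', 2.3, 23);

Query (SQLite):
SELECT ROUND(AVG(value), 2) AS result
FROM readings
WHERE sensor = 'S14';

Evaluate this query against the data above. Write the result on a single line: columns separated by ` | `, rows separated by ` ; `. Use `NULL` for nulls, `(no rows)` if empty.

Rows where sensor='S14' → value values: [25, 10.8, 2.3].
AVG = 38.1 / 3 (rounded to 2 dp).

12.7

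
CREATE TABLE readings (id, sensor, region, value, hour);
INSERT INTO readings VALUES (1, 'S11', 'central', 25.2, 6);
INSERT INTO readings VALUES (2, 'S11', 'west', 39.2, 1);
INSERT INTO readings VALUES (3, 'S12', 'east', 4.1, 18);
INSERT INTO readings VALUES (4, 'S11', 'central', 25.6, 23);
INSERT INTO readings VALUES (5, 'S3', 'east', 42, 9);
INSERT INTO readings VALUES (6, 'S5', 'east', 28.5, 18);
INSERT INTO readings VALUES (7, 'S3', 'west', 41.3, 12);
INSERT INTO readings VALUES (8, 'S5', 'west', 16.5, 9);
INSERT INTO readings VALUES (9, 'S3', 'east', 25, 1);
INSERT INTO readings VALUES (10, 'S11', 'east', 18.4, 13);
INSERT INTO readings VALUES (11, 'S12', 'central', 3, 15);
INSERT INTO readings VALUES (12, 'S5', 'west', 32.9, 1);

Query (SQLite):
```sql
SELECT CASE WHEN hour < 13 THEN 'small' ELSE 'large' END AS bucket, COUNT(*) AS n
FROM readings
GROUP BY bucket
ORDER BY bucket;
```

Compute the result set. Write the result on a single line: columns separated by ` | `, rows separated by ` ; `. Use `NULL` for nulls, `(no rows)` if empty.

Bucket rows by hour < 13 → 'small' else 'large'; count each bucket.

large | 5 ; small | 7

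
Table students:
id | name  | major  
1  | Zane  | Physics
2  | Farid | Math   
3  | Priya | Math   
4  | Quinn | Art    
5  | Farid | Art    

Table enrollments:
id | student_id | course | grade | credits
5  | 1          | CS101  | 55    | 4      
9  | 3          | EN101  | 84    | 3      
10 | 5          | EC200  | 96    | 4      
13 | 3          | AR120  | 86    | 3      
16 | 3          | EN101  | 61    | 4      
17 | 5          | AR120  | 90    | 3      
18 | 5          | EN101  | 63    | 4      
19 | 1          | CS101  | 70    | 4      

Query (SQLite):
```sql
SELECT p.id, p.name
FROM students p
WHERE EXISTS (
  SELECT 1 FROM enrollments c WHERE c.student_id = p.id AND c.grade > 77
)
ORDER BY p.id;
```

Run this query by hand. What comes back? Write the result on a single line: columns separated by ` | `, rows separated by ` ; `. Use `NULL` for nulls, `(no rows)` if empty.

3 | Priya ; 5 | Farid

For each students row, check whether any enrollments with matching student_id has grade > 77.
Keep rows where that is true.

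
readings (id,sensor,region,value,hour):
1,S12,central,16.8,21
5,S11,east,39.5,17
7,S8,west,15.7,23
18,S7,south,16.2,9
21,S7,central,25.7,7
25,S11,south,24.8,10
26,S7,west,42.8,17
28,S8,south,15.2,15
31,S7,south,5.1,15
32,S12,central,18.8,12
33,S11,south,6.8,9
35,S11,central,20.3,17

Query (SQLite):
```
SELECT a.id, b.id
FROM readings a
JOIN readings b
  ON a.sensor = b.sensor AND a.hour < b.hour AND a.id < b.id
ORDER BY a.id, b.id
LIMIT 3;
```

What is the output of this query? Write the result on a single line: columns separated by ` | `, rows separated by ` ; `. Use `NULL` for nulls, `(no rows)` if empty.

Pairs (a,b) with same sensor, a.hour < b.hour, a.id < b.id.
sensor groups: S11:{5,25,33,35} S12:{1,32} S7:{18,21,26,31} S8:{7,28}
Ordered by (a.id, b.id); first 3.

18 | 26 ; 18 | 31 ; 21 | 26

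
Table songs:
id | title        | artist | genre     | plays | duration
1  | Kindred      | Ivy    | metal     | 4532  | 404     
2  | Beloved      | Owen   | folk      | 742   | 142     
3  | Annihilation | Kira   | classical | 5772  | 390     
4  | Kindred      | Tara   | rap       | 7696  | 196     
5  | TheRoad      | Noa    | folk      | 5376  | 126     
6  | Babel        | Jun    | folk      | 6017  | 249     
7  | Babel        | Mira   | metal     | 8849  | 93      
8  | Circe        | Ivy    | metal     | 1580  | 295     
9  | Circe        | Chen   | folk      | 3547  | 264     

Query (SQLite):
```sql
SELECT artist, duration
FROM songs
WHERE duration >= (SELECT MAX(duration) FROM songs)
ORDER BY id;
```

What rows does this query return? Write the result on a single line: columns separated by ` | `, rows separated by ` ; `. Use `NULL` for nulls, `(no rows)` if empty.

Ivy | 404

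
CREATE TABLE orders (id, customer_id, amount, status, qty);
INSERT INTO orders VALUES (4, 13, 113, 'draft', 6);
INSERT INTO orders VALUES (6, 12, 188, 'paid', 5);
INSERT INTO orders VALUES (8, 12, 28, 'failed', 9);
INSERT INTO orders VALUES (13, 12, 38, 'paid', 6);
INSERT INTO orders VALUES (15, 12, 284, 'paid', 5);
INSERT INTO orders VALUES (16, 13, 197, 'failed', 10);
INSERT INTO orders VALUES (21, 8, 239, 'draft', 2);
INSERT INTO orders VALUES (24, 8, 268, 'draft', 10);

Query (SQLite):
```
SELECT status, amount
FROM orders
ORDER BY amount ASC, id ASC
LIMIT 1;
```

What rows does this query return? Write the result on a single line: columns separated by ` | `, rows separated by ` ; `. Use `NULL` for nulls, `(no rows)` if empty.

failed | 28

Sort by amount asc, tiebreak id asc: (28, id=8), (38, id=13), (113, id=4), (188, id=6) …. Take first 1.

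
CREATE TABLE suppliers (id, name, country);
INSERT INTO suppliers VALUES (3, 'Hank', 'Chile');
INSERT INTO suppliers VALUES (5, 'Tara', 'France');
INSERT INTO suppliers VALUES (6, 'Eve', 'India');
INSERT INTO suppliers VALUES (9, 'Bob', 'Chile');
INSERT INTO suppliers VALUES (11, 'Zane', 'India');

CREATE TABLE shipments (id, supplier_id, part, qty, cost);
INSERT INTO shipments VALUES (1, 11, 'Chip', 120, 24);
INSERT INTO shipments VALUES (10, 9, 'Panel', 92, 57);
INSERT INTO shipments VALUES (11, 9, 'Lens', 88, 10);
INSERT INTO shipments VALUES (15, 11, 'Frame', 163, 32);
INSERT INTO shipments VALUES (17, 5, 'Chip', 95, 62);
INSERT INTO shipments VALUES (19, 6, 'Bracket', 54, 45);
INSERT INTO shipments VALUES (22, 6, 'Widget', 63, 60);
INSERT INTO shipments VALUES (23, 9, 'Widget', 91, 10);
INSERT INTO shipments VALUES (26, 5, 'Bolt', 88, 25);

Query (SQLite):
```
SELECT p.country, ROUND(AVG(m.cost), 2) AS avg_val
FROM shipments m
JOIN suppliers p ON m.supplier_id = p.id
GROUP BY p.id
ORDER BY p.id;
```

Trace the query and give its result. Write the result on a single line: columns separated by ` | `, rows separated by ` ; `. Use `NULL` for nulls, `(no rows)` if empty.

Join each shipments row to its suppliers via supplier_id.
Group joined rows by suppliers.id; compute ROUND(AVG(m.cost), 2) per group.
  5: ids {17, 26} → ROUND(AVG(m.cost), 2)=43.5
  6: ids {19, 22} → ROUND(AVG(m.cost), 2)=52.5
  9: ids {10, 11, 23} → ROUND(AVG(m.cost), 2)=25.67
  11: ids {1, 15} → ROUND(AVG(m.cost), 2)=28

France | 43.5 ; India | 52.5 ; Chile | 25.67 ; India | 28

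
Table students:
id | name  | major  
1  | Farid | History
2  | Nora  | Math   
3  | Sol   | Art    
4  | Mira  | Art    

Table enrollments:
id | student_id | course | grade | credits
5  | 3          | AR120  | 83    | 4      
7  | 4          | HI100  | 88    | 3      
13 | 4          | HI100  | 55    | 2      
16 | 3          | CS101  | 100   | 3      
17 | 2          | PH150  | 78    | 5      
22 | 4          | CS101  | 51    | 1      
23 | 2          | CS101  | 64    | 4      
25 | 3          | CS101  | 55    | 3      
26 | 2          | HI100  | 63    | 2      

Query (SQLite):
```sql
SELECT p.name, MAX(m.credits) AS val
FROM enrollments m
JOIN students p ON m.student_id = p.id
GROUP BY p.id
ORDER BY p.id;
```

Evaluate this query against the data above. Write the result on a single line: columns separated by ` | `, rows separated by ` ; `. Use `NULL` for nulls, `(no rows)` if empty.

Nora | 5 ; Sol | 4 ; Mira | 3

Join each enrollments row to its students via student_id.
Group joined rows by students.id; compute MAX(m.credits) per group.
  2: ids {17, 23, 26} → MAX(m.credits)=5
  3: ids {5, 16, 25} → MAX(m.credits)=4
  4: ids {7, 13, 22} → MAX(m.credits)=3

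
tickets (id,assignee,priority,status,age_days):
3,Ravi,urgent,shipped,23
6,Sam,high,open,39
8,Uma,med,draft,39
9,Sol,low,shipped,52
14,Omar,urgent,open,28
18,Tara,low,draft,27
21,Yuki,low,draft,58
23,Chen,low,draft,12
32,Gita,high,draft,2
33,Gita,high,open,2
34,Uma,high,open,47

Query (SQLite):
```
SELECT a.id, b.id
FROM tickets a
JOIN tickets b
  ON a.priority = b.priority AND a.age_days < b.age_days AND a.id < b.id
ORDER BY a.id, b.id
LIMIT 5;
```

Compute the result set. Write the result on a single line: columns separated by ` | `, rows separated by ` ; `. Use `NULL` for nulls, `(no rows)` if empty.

Pairs (a,b) with same priority, a.age_days < b.age_days, a.id < b.id.
priority groups: high:{6,32,33,34} low:{9,18,21,23} med:{8} urgent:{3,14}
Ordered by (a.id, b.id); first 5.

3 | 14 ; 6 | 34 ; 9 | 21 ; 18 | 21 ; 32 | 34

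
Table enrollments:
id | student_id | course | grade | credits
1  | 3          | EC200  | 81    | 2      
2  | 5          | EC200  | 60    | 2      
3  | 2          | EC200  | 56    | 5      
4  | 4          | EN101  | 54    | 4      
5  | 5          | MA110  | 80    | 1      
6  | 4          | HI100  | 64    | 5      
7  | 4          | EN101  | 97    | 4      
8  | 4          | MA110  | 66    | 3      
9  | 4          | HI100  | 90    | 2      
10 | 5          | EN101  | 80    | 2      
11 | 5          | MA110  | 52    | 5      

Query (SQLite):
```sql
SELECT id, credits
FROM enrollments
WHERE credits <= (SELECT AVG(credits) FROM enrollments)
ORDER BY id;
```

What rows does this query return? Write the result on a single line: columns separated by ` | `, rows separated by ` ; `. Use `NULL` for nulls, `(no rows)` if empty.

Scalar subquery: AVG(credits) over all enrollments rows = 3.181818 (≈; comparison uses full precision).
Keep rows where credits <= that value.

1 | 2 ; 2 | 2 ; 5 | 1 ; 8 | 3 ; 9 | 2 ; 10 | 2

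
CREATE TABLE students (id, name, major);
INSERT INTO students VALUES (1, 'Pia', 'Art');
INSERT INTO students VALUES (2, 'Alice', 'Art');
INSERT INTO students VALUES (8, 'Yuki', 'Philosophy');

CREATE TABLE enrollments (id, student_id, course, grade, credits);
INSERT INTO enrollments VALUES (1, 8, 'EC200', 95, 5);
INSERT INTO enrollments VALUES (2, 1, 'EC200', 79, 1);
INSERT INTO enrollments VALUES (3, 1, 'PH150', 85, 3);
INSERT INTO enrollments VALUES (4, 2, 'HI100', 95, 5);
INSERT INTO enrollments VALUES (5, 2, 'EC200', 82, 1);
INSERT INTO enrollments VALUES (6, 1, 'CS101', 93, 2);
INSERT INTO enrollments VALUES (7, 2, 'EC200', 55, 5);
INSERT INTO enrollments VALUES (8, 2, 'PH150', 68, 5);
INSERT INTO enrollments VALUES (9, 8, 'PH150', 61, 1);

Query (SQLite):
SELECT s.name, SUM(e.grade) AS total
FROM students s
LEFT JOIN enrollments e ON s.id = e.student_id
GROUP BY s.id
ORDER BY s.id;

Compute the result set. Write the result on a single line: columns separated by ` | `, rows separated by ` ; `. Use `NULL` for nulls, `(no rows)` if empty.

LEFT JOIN keeps every students row; unmatched ones get NULL for enrollments columns.
Group by students.id and compute SUM(e.grade). SUM over an all-NULL group is NULL.
  1: ids {2, 3, 6} → SUM(e.grade)=257
  2: ids {4, 5, 7, 8} → SUM(e.grade)=300
  8: ids {1, 9} → SUM(e.grade)=156

Pia | 257 ; Alice | 300 ; Yuki | 156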